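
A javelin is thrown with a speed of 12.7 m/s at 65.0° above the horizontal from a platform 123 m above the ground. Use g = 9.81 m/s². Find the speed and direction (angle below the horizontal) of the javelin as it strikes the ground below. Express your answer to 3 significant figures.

50.7 m/s at 83.9° below the horizontal

v_x = 12.7 cos 65.0° = 5.367 m/s (constant).
|v_y| at impact = √((11.51)² + 2×9.81×123) = 50.46 m/s.
Speed = √(5.367² + 50.46²) = 50.7 m/s; angle = arctan(50.46/5.367) = 83.9° below horizontal.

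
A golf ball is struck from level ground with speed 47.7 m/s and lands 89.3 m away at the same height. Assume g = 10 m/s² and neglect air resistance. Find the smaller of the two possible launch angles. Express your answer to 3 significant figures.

Level-ground range: R = v₀² sin(2θ)/g ⇒ sin 2θ = R g / v₀² = 89.3×10/47.7² = 0.3925.
2θ = arcsin(0.3925) = 23.11° or 180° − 23.11° = 156.89°.
So θ = 11.6° or θ = 78.4°.

11.6°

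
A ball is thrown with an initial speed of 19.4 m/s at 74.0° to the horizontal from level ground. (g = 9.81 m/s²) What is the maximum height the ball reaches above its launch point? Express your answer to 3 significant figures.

Vertical component of launch velocity: v_y = 19.4 sin 74.0° = 18.65 m/s.
At the highest point the vertical velocity is zero, so v_y² = 2 g h_max.
h_max = (18.65)² / (2 × 9.81) = 347.8 / 19.62 = 17.7 m.

17.7 m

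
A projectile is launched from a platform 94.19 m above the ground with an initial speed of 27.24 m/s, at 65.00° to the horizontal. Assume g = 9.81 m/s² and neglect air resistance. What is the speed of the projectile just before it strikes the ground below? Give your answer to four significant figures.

v_x = 27.24 cos 65.00° = 11.512 m/s is unchanged throughout.
For the vertical component, v_y² = v_y0² + 2 g h = (24.688)² + 2×9.81×94.19 = 2457.5, so |v_y| = 49.573 m/s.
Impact speed = √(v_x² + v_y²) = √(132.53 + 2457.5) = 50.89 m/s.

50.89 m/s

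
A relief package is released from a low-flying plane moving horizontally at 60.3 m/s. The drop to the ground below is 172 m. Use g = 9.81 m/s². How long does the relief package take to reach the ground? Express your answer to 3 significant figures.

The horizontal speed doesn't affect the fall. With v_y0 = 0, h = ½ g t².
t = √(2 × 172 / 9.81) = √35.07 = 5.92 s.

5.92 s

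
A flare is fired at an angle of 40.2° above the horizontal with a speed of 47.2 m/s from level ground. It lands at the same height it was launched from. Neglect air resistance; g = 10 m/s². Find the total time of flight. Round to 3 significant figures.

Vertical component: v_y = 47.2 sin 40.2° = 30.47 m/s.
For a projectile landing at launch height, time of flight is t = 2 v_y / g = 2 × 30.47 / 10 = 6.09 s.

6.09 s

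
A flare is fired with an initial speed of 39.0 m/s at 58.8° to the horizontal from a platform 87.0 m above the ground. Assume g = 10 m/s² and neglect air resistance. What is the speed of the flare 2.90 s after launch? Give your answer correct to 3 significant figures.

v_x = 39.0 cos 58.8° = 20.20 m/s (constant).
v_y(t) = 39.0 sin 58.8° − g t = 33.36 − 10 × 2.90 = 4.360 m/s.
Speed = √(v_x² + v_y²) = √(408.0 + 19.01) = 20.7 m/s.

20.7 m/s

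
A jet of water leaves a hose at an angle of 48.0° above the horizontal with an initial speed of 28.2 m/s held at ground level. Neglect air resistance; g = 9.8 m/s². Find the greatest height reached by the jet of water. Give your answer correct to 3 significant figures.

22.4 m

Vertical component of launch velocity: v_y = 28.2 sin 48.0° = 20.96 m/s.
At the highest point the vertical velocity is zero, so v_y² = 2 g h_max.
h_max = (20.96)² / (2 × 9.8) = 439.3 / 19.60 = 22.4 m.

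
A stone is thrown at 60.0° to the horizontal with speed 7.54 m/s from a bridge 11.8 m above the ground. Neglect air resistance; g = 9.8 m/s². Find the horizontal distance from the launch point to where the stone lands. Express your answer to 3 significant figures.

Components: v_x = 7.54 cos 60.0° = 3.770 m/s, v_y = 7.54 sin 60.0° = 6.530 m/s.
Vertical: 0 = 11.8 + 6.530 t − ½(9.8) t² ⇒ 4.900 t² − 6.530 t − 11.8 = 0.
t = [6.530 + √(42.64 + 231.3)] / 9.800 = 2.355 s.
Horizontal: R = v_x · t = 3.770 × 2.355 = 8.88 m.

8.88 m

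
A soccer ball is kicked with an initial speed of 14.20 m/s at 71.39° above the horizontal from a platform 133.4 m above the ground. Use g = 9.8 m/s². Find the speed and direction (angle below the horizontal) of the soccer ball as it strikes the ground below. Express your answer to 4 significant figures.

v_x = 14.20 cos 71.39° = 4.5316 m/s (constant).
|v_y| at impact = √((13.458)² + 2×9.8×133.4) = 52.875 m/s.
Speed = √(4.5316² + 52.875²) = 53.07 m/s; angle = arctan(52.875/4.5316) = 85.10° below horizontal.

53.07 m/s at 85.10° below the horizontal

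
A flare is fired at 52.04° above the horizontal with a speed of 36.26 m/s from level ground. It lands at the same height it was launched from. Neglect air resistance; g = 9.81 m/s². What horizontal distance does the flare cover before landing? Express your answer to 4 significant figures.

For level ground, R = v₀² sin(2θ) / g.
sin(2 × 52.04°) = sin 104.08° = 0.9700.
R = (36.26)² × 0.9700 / 9.81 = 130.0 m.

130.0 m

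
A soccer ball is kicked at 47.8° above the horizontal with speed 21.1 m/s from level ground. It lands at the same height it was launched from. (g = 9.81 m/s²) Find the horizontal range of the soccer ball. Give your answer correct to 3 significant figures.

45.2 m

For level ground, R = v₀² sin(2θ) / g.
sin(2 × 47.8°) = sin 95.60° = 0.9952.
R = (21.1)² × 0.9952 / 9.81 = 45.2 m.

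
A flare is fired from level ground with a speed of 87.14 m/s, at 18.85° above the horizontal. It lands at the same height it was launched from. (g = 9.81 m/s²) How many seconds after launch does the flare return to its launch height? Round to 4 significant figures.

5.740 s

Vertical component: v_y = 87.14 sin 18.85° = 28.154 m/s.
For a projectile landing at launch height, time of flight is t = 2 v_y / g = 2 × 28.154 / 9.81 = 5.740 s.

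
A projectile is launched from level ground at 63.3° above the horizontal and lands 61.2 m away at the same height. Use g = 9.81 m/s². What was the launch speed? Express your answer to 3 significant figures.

On level ground, R = v₀² sin(2θ) / g, so v₀ = √(R g / sin 2θ).
sin(2 × 63.3°) = 0.8028.
v₀ = √(61.2 × 9.81 / 0.8028) = √747.8 = 27.3 m/s.

27.3 m/s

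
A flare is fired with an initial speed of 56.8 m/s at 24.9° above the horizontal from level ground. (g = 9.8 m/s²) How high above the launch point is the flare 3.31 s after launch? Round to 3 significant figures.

v_y0 = 56.8 sin 24.9° = 23.91 m/s.
y(t) = v_y0 t − ½ g t² = 23.91×3.31 − 4.900×3.31² = 25.5 m.

25.5 m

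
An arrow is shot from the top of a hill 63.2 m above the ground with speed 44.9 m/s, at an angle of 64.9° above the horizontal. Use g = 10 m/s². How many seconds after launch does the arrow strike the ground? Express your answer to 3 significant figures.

Vertical component: v_y = 44.9 sin 64.9° = 40.66 m/s.
Taking up as positive with launch at y = 63.2 m, landing at y = 0: 0 = 63.2 + 40.66 t − ½(10) t².
Solving 5.000 t² − 40.66 t − 63.2 = 0 gives t = [40.66 + √(40.66² + 4·5.000·63.2)] / 10.00 = 9.47 s.

9.47 s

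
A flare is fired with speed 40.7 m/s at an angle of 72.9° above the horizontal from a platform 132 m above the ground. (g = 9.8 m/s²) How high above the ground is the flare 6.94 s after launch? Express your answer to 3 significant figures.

166 m

v_y0 = 40.7 sin 72.9° = 38.90 m/s.
y(t) = 132 + v_y0 t − ½ g t² = 132 + 38.90×6.94 − ½×9.8×6.94² = 166 m.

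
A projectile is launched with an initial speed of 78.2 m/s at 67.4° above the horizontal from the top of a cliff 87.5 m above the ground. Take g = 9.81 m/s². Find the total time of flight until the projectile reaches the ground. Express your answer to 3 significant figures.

Vertical component: v_y = 78.2 sin 67.4° = 72.20 m/s.
Taking up as positive with launch at y = 87.5 m, landing at y = 0: 0 = 87.5 + 72.20 t − ½(9.81) t².
Solving 4.905 t² − 72.20 t − 87.5 = 0 gives t = [72.20 + √(72.20² + 4·4.905·87.5)] / 9.810 = 15.8 s.

15.8 s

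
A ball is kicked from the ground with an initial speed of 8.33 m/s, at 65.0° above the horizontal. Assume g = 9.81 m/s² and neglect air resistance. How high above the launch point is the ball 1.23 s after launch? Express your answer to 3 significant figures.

1.87 m

v_y0 = 8.33 sin 65.0° = 7.550 m/s.
y(t) = v_y0 t − ½ g t² = 7.550×1.23 − 4.905×1.23² = 1.87 m.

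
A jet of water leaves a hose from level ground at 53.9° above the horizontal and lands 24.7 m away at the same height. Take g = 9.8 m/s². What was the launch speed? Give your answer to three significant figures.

15.9 m/s

On level ground, R = v₀² sin(2θ) / g, so v₀ = √(R g / sin 2θ).
sin(2 × 53.9°) = 0.9521.
v₀ = √(24.7 × 9.8 / 0.9521) = √254.2 = 15.9 m/s.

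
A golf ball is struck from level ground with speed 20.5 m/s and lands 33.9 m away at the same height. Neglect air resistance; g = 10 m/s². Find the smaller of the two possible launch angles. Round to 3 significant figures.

26.9°

Level-ground range: R = v₀² sin(2θ)/g ⇒ sin 2θ = R g / v₀² = 33.9×10/20.5² = 0.8067.
2θ = arcsin(0.8067) = 53.77° or 180° − 53.77° = 126.23°.
So θ = 26.9° or θ = 63.1°.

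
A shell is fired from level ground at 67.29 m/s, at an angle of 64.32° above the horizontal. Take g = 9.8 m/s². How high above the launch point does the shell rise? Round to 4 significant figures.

Vertical component of launch velocity: v_y = 67.29 sin 64.32° = 60.644 m/s.
At the highest point the vertical velocity is zero, so v_y² = 2 g h_max.
h_max = (60.644)² / (2 × 9.8) = 3677.7 / 19.60 = 187.6 m.

187.6 m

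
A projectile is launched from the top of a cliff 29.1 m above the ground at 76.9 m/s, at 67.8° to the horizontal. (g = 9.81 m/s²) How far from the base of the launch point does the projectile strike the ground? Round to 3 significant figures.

433 m

Components: v_x = 76.9 cos 67.8° = 29.06 m/s, v_y = 76.9 sin 67.8° = 71.20 m/s.
Vertical: 0 = 29.1 + 71.20 t − ½(9.81) t² ⇒ 4.905 t² − 71.20 t − 29.1 = 0.
t = [71.20 + √(5069 + 570.9)] / 9.810 = 14.91 s.
Horizontal: R = v_x · t = 29.06 × 14.91 = 433 m.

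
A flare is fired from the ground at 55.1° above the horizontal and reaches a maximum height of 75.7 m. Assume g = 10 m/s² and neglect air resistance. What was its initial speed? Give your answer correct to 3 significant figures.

47.4 m/s

At maximum height v_y = 0, so (v₀ sin θ)² = 2 g H.
v₀ sin 55.1° = √(2 × 10 × 75.7) = 38.91 m/s.
v₀ = 38.91 / sin 55.1° = 38.91 / 0.8202 = 47.4 m/s.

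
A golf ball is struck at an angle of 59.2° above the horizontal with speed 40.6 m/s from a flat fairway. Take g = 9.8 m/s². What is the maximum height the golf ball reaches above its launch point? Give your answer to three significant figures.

62.0 m

Vertical component of launch velocity: v_y = 40.6 sin 59.2° = 34.87 m/s.
At the highest point the vertical velocity is zero, so v_y² = 2 g h_max.
h_max = (34.87)² / (2 × 9.8) = 1216 / 19.60 = 62.0 m.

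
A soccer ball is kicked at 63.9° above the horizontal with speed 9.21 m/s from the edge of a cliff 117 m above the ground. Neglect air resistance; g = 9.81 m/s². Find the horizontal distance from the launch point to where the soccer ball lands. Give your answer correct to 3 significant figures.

23.5 m

Components: v_x = 9.21 cos 63.9° = 4.052 m/s, v_y = 9.21 sin 63.9° = 8.271 m/s.
Vertical: 0 = 117 + 8.271 t − ½(9.81) t² ⇒ 4.905 t² − 8.271 t − 117 = 0.
t = [8.271 + √(68.41 + 2296)] / 9.810 = 5.800 s.
Horizontal: R = v_x · t = 4.052 × 5.800 = 23.5 m.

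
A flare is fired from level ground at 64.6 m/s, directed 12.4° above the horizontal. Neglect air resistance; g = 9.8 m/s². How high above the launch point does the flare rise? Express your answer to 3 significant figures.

Vertical component of launch velocity: v_y = 64.6 sin 12.4° = 13.87 m/s.
At the highest point the vertical velocity is zero, so v_y² = 2 g h_max.
h_max = (13.87)² / (2 × 9.8) = 192.4 / 19.60 = 9.82 m.

9.82 m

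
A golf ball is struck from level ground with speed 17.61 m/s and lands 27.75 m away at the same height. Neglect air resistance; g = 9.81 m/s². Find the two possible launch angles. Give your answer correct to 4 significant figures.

30.69° and 59.31°

Level-ground range: R = v₀² sin(2θ)/g ⇒ sin 2θ = R g / v₀² = 27.75×9.81/17.61² = 0.8778.
2θ = arcsin(0.8778) = 61.378° or 180° − 61.378° = 118.622°.
So θ = 30.69° or θ = 59.31°.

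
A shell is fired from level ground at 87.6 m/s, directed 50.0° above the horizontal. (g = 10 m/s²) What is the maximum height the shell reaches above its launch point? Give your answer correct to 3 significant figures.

225 m

Vertical component of launch velocity: v_y = 87.6 sin 50.0° = 67.11 m/s.
At the highest point the vertical velocity is zero, so v_y² = 2 g h_max.
h_max = (67.11)² / (2 × 10) = 4504 / 20.00 = 225 m.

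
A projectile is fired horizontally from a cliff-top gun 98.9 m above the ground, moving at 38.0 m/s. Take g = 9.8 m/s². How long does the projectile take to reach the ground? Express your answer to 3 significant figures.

4.49 s

The horizontal speed doesn't affect the fall. With v_y0 = 0, h = ½ g t².
t = √(2 × 98.9 / 9.8) = √20.18 = 4.49 s.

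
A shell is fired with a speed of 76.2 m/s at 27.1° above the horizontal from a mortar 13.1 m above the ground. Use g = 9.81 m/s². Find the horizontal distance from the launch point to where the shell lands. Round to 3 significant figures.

504 m

Components: v_x = 76.2 cos 27.1° = 67.83 m/s, v_y = 76.2 sin 27.1° = 34.71 m/s.
Vertical: 0 = 13.1 + 34.71 t − ½(9.81) t² ⇒ 4.905 t² − 34.71 t − 13.1 = 0.
t = [34.71 + √(1205 + 257.0)] / 9.810 = 7.436 s.
Horizontal: R = v_x · t = 67.83 × 7.436 = 504 m.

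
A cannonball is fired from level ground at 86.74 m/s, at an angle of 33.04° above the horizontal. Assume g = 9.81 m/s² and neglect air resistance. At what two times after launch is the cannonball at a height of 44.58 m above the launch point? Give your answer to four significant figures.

v_y0 = 86.74 sin 33.04° = 47.293 m/s.
Set y = v_y0 t − ½ g t² = 44.58: 4.905 t² − 47.293 t + 44.58 = 0.
t = [47.293 ± √(2236.6 − 874.66)] / 9.81 = (47.293 ± 36.904) / 9.81, giving t = 1.059 s or t = 8.583 s.
So the cannonball is at 44.58 m at t = 1.059 s (rising) and t = 8.583 s (falling).

1.059 s and 8.583 s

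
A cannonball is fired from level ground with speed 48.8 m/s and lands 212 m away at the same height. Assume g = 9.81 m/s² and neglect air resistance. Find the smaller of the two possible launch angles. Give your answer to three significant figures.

Level-ground range: R = v₀² sin(2θ)/g ⇒ sin 2θ = R g / v₀² = 212×9.81/48.8² = 0.8733.
2θ = arcsin(0.8733) = 60.84° or 180° − 60.84° = 119.16°.
So θ = 30.4° or θ = 59.6°.

30.4°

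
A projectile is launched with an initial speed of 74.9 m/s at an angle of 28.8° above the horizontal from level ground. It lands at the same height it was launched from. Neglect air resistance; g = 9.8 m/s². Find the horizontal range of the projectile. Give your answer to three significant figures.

For level ground, R = v₀² sin(2θ) / g.
sin(2 × 28.8°) = sin 57.60° = 0.8443.
R = (74.9)² × 0.8443 / 9.8 = 483 m.

483 m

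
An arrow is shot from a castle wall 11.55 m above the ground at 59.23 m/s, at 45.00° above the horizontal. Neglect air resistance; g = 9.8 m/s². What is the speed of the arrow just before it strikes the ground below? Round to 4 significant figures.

61.11 m/s

v_x = 59.23 cos 45.00° = 41.882 m/s is unchanged throughout.
For the vertical component, v_y² = v_y0² + 2 g h = (41.882)² + 2×9.8×11.55 = 1980.5, so |v_y| = 44.503 m/s.
Impact speed = √(v_x² + v_y²) = √(1754.1 + 1980.5) = 61.11 m/s.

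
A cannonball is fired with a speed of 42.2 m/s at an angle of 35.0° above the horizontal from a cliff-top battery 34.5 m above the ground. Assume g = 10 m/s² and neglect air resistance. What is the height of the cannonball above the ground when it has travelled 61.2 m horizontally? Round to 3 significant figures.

61.7 m

v_x = 42.2 cos 35.0° = 34.57 m/s, v_y0 = 42.2 sin 35.0° = 24.20 m/s.
Time to reach x = 61.2 m: t = x / v_x = 61.2 / 34.57 = 1.770 s.
y = 34.5 + v_y0 t − ½ g t² = 34.5 + 24.20×1.770 − 5.000×1.770² = 61.7 m.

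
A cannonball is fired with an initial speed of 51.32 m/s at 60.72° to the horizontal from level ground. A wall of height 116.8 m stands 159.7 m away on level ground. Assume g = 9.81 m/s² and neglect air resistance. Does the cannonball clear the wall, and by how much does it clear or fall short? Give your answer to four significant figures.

v_x = 51.32 cos 60.72° = 25.099 m/s; v_y0 = 51.32 sin 60.72° = 44.763 m/s.
Time to reach the wall: t = 159.7 / 25.099 = 6.3628 s.
Height at that point: y = 44.763×6.3628 − 4.905×6.3628² = 86.238 m.
That is 116.8 − 86.238 = 30.56 m below the top of the wall, so the cannonball does not clear it.

No — it falls 30.56 m short of clearing the wall.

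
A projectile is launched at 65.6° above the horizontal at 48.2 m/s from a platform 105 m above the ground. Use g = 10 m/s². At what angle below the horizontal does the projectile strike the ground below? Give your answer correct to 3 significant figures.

v_x = 48.2 cos 65.6° = 19.91 m/s.
At impact |v_y| = √(v_y0² + 2 g h) = √(43.89² + 2×10×105) = 63.45 m/s.
Angle below horizontal = arctan(|v_y| / v_x) = arctan(63.45 / 19.91) = 72.6°.

72.6°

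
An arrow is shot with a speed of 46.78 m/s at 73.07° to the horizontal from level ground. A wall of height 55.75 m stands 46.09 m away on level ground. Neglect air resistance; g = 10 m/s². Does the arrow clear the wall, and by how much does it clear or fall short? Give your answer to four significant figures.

Yes — it clears the wall by 38.43 m.

v_x = 46.78 cos 73.07° = 13.622 m/s; v_y0 = 46.78 sin 73.07° = 44.753 m/s.
Time to reach the wall: t = 46.09 / 13.622 = 3.3835 s.
Height at that point: y = 44.753×3.3835 − 5.000×3.3835² = 94.181 m.
That is 94.181 − 55.75 = 38.43 m above the top of the wall, so the arrow clears it.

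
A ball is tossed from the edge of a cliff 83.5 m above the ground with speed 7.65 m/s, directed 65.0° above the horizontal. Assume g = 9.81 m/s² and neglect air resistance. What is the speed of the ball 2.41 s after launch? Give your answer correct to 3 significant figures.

v_x = 7.65 cos 65.0° = 3.233 m/s (constant).
v_y(t) = 7.65 sin 65.0° − g t = 6.933 − 9.81 × 2.41 = -16.71 m/s.
Speed = √(v_x² + v_y²) = √(10.45 + 279.2) = 17.0 m/s.

17.0 m/s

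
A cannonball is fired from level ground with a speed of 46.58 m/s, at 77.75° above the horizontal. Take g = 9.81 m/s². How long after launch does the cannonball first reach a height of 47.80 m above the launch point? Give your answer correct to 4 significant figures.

1.207 s

v_y0 = 46.58 sin 77.75° = 45.519 m/s.
Set y = v_y0 t − ½ g t² = 47.80: 4.905 t² − 45.519 t + 47.80 = 0.
t = [45.519 ± √(2072.0 − 937.84)] / 9.81 = (45.519 ± 33.677) / 9.81, giving t = 1.207 s or t = 8.073 s.
The cannonball is on the way up at the first time, so t = 1.207 s.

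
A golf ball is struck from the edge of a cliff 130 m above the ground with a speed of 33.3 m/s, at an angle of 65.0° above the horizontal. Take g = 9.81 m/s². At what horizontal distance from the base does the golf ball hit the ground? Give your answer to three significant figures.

128 m

Components: v_x = 33.3 cos 65.0° = 14.07 m/s, v_y = 33.3 sin 65.0° = 30.18 m/s.
Vertical: 0 = 130 + 30.18 t − ½(9.81) t² ⇒ 4.905 t² − 30.18 t − 130 = 0.
t = [30.18 + √(910.8 + 2551)] / 9.810 = 9.074 s.
Horizontal: R = v_x · t = 14.07 × 9.074 = 128 m.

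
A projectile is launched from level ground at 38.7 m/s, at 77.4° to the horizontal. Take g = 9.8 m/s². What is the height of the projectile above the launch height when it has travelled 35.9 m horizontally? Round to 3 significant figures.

v_x = 38.7 cos 77.4° = 8.442 m/s, v_y0 = 38.7 sin 77.4° = 37.77 m/s.
Time to reach x = 35.9 m: t = x / v_x = 35.9 / 8.442 = 4.253 s.
y = v_y0 t − ½ g t² = 37.77×4.253 − 4.900×4.253² = 72.0 m.

72.0 m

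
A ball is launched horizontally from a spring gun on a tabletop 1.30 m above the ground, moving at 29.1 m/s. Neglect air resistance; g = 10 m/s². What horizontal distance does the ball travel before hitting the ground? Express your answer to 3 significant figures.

14.8 m

Initial vertical velocity is zero, so the fall time comes from h = ½ g t²: t = √(2 × 1.30 / 10) = 0.5099 s.
Horizontal motion is uniform at 29.1 m/s, so x = 29.1 × 0.5099 = 14.8 m.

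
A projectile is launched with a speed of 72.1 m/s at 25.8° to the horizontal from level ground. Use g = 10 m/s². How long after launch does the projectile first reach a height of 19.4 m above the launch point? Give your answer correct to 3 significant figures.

v_y0 = 72.1 sin 25.8° = 31.38 m/s.
Set y = v_y0 t − ½ g t² = 19.4: 5.000 t² − 31.38 t + 19.4 = 0.
t = [31.38 ± √(984.7 − 388.0)] / 10 = (31.38 ± 24.43) / 10, giving t = 0.695 s or t = 5.58 s.
The projectile is on the way up at the first time, so t = 0.695 s.

0.695 s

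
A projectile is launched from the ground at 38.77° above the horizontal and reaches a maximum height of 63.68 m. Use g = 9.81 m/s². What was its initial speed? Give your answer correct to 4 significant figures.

At maximum height v_y = 0, so (v₀ sin θ)² = 2 g H.
v₀ sin 38.77° = √(2 × 9.81 × 63.68) = 35.347 m/s.
v₀ = 35.347 / sin 38.77° = 35.347 / 0.6262 = 56.45 m/s.

56.45 m/s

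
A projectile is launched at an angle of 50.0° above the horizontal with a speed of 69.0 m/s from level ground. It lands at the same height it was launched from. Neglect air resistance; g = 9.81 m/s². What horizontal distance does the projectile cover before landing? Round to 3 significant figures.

Components: v_x = 69.0 cos 50.0° = 44.35 m/s, v_y = 69.0 sin 50.0° = 52.86 m/s.
Time of flight (same landing height): t = 2 v_y / g = 2 × 52.86 / 9.81 = 10.78 s.
Range: R = v_x · t = 44.35 × 10.78 = 478 m.

478 m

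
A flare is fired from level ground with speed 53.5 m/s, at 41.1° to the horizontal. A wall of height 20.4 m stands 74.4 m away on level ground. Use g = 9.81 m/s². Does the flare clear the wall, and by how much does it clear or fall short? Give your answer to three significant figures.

Yes — it clears the wall by 27.8 m.

v_x = 53.5 cos 41.1° = 40.32 m/s; v_y0 = 53.5 sin 41.1° = 35.17 m/s.
Time to reach the wall: t = 74.4 / 40.32 = 1.845 s.
Height at that point: y = 35.17×1.845 − 4.905×1.845² = 48.19 m.
That is 48.19 − 20.4 = 27.8 m above the top of the wall, so the flare clears it.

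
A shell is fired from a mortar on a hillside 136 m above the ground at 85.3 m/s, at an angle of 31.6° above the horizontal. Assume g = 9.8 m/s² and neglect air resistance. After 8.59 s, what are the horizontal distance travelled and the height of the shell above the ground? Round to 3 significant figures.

v_x = 85.3 cos 31.6° = 72.65 m/s; v_y0 = 85.3 sin 31.6° = 44.70 m/s.
x = v_x t = 72.65 × 8.59 = 624 m.
y = 136 + v_y0 t − ½ g t² = 158 m.

x = 624 m, y = 158 m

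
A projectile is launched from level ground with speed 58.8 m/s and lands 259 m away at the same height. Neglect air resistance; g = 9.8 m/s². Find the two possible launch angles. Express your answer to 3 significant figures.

Level-ground range: R = v₀² sin(2θ)/g ⇒ sin 2θ = R g / v₀² = 259×9.8/58.8² = 0.7341.
2θ = arcsin(0.7341) = 47.23° or 180° − 47.23° = 132.77°.
So θ = 23.6° or θ = 66.4°.

23.6° and 66.4°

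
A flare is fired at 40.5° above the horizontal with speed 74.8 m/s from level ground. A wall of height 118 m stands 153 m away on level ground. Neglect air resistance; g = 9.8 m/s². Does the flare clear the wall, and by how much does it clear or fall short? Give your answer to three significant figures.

v_x = 74.8 cos 40.5° = 56.88 m/s; v_y0 = 74.8 sin 40.5° = 48.58 m/s.
Time to reach the wall: t = 153 / 56.88 = 2.690 s.
Height at that point: y = 48.58×2.690 − 4.900×2.690² = 95.22 m.
That is 118 − 95.22 = 22.8 m below the top of the wall, so the flare does not clear it.

No — it falls 22.8 m short of clearing the wall.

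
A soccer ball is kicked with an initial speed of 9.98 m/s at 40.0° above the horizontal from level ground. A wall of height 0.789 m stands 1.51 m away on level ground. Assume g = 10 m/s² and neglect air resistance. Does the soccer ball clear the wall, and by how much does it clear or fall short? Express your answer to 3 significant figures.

Yes — it clears the wall by 0.283 m.

v_x = 9.98 cos 40.0° = 7.645 m/s; v_y0 = 9.98 sin 40.0° = 6.415 m/s.
Time to reach the wall: t = 1.51 / 7.645 = 0.1975 s.
Height at that point: y = 6.415×0.1975 − 5.000×0.1975² = 1.072 m.
That is 1.072 − 0.789 = 0.283 m above the top of the wall, so the soccer ball clears it.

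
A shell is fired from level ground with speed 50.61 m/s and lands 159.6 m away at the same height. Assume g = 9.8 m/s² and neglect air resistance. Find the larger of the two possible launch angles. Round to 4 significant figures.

71.18°

Level-ground range: R = v₀² sin(2θ)/g ⇒ sin 2θ = R g / v₀² = 159.6×9.8/50.61² = 0.6106.
2θ = arcsin(0.6106) = 37.633° or 180° − 37.633° = 142.367°.
So θ = 18.82° or θ = 71.18°.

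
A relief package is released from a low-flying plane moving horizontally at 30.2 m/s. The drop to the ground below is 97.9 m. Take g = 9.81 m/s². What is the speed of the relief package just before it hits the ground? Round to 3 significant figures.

53.2 m/s

Fall time: t = √(2 × 97.9 / 9.81) = 4.468 s.
At impact: v_x = 30.2 m/s (unchanged), v_y = g t = 9.81 × 4.468 = 43.83 m/s.
Speed = √(v_x² + v_y²) = √(912.0 + 1921) = 53.2 m/s.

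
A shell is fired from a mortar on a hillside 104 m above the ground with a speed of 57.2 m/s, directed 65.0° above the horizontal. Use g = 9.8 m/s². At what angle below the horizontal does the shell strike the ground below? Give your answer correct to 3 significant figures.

70.6°

v_x = 57.2 cos 65.0° = 24.17 m/s.
At impact |v_y| = √(v_y0² + 2 g h) = √(51.84² + 2×9.8×104) = 68.74 m/s.
Angle below horizontal = arctan(|v_y| / v_x) = arctan(68.74 / 24.17) = 70.6°.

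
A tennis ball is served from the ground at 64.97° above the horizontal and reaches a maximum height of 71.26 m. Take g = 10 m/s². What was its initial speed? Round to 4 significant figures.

41.66 m/s

At maximum height v_y = 0, so (v₀ sin θ)² = 2 g H.
v₀ sin 64.97° = √(2 × 10 × 71.26) = 37.752 m/s.
v₀ = 37.752 / sin 64.97° = 37.752 / 0.9061 = 41.66 m/s.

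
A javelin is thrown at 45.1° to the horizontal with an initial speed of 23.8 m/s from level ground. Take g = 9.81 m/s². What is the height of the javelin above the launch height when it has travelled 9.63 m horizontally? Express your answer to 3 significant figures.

8.05 m

v_x = 23.8 cos 45.1° = 16.80 m/s, v_y0 = 23.8 sin 45.1° = 16.86 m/s.
Time to reach x = 9.63 m: t = x / v_x = 9.63 / 16.80 = 0.5732 s.
y = v_y0 t − ½ g t² = 16.86×0.5732 − 4.905×0.5732² = 8.05 m.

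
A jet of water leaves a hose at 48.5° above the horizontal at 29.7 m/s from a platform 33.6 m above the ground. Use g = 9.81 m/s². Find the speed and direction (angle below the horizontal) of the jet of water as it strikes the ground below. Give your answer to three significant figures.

39.3 m/s at 59.9° below the horizontal

v_x = 29.7 cos 48.5° = 19.68 m/s (constant).
|v_y| at impact = √((22.24)² + 2×9.81×33.6) = 33.97 m/s.
Speed = √(19.68² + 33.97²) = 39.3 m/s; angle = arctan(33.97/19.68) = 59.9° below horizontal.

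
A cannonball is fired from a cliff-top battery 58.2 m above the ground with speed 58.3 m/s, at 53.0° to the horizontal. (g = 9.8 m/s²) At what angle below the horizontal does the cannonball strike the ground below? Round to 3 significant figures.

58.6°

v_x = 58.3 cos 53.0° = 35.09 m/s.
At impact |v_y| = √(v_y0² + 2 g h) = √(46.56² + 2×9.8×58.2) = 57.52 m/s.
Angle below horizontal = arctan(|v_y| / v_x) = arctan(57.52 / 35.09) = 58.6°.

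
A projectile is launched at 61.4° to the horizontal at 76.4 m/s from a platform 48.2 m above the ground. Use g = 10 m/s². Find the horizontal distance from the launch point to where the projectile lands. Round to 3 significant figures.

Components: v_x = 76.4 cos 61.4° = 36.57 m/s, v_y = 76.4 sin 61.4° = 67.08 m/s.
Vertical: 0 = 48.2 + 67.08 t − ½(10) t² ⇒ 5.000 t² − 67.08 t − 48.2 = 0.
t = [67.08 + √(4500 + 964.0)] / 10.00 = 14.10 s.
Horizontal: R = v_x · t = 36.57 × 14.10 = 516 m.

516 m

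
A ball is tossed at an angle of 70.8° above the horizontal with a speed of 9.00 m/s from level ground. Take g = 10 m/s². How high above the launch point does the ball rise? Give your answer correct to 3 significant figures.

3.61 m

Vertical component of launch velocity: v_y = 9.00 sin 70.8° = 8.499 m/s.
At the highest point the vertical velocity is zero, so v_y² = 2 g h_max.
h_max = (8.499)² / (2 × 10) = 72.23 / 20.00 = 3.61 m.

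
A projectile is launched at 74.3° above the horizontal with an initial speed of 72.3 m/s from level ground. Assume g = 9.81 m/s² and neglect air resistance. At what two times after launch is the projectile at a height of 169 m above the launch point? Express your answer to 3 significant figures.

v_y0 = 72.3 sin 74.3° = 69.60 m/s.
Set y = v_y0 t − ½ g t² = 169: 4.905 t² − 69.60 t + 169 = 0.
t = [69.60 ± √(4844 − 3316)] / 9.81 = (69.60 ± 39.09) / 9.81, giving t = 3.11 s or t = 11.1 s.
So the projectile is at 169 m at t = 3.11 s (rising) and t = 11.1 s (falling).

3.11 s and 11.1 s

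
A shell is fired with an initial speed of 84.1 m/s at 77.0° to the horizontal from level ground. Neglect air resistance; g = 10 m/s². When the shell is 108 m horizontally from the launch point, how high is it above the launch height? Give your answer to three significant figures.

305 m

v_x = 84.1 cos 77.0° = 18.92 m/s, v_y0 = 84.1 sin 77.0° = 81.94 m/s.
Time to reach x = 108 m: t = x / v_x = 108 / 18.92 = 5.708 s.
y = v_y0 t − ½ g t² = 81.94×5.708 − 5.000×5.708² = 305 m.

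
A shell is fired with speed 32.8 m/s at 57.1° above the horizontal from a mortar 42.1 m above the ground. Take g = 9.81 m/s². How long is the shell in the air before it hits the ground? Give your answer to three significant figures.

6.86 s

Vertical component: v_y = 32.8 sin 57.1° = 27.54 m/s.
Taking up as positive with launch at y = 42.1 m, landing at y = 0: 0 = 42.1 + 27.54 t − ½(9.81) t².
Solving 4.905 t² − 27.54 t − 42.1 = 0 gives t = [27.54 + √(27.54² + 4·4.905·42.1)] / 9.810 = 6.86 s.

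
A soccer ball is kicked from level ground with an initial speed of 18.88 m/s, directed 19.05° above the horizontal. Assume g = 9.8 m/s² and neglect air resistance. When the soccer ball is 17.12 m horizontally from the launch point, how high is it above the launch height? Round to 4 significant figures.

v_x = 18.88 cos 19.05° = 17.846 m/s, v_y0 = 18.88 sin 19.05° = 6.1623 m/s.
Time to reach x = 17.12 m: t = x / v_x = 17.12 / 17.846 = 0.95932 s.
y = v_y0 t − ½ g t² = 6.1623×0.95932 − 4.900×0.95932² = 1.402 m.

1.402 m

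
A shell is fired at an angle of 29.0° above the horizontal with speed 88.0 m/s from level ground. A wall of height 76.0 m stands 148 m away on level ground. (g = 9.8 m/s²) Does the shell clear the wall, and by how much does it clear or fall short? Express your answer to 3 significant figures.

v_x = 88.0 cos 29.0° = 76.97 m/s; v_y0 = 88.0 sin 29.0° = 42.66 m/s.
Time to reach the wall: t = 148 / 76.97 = 1.923 s.
Height at that point: y = 42.66×1.923 − 4.900×1.923² = 63.92 m.
That is 76.0 − 63.92 = 12.1 m below the top of the wall, so the shell does not clear it.

No — it falls 12.1 m short of clearing the wall.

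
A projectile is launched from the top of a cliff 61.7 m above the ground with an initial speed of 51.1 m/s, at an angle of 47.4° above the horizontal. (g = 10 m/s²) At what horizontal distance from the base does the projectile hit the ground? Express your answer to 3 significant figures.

Components: v_x = 51.1 cos 47.4° = 34.59 m/s, v_y = 51.1 sin 47.4° = 37.61 m/s.
Vertical: 0 = 61.7 + 37.61 t − ½(10) t² ⇒ 5.000 t² − 37.61 t − 61.7 = 0.
t = [37.61 + √(1415 + 1234)] / 10.00 = 8.908 s.
Horizontal: R = v_x · t = 34.59 × 8.908 = 308 m.

308 m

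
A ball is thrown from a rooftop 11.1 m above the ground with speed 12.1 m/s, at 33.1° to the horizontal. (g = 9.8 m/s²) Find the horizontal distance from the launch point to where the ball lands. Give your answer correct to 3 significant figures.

Components: v_x = 12.1 cos 33.1° = 10.14 m/s, v_y = 12.1 sin 33.1° = 6.608 m/s.
Vertical: 0 = 11.1 + 6.608 t − ½(9.8) t² ⇒ 4.900 t² − 6.608 t − 11.1 = 0.
t = [6.608 + √(43.67 + 217.6)] / 9.800 = 2.324 s.
Horizontal: R = v_x · t = 10.14 × 2.324 = 23.6 m.

23.6 m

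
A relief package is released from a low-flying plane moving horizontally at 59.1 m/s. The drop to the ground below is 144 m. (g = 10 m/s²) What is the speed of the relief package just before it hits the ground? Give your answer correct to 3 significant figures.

79.8 m/s

Fall time: t = √(2 × 144 / 10) = 5.367 s.
At impact: v_x = 59.1 m/s (unchanged), v_y = g t = 10 × 5.367 = 53.67 m/s.
Speed = √(v_x² + v_y²) = √(3493 + 2880) = 79.8 m/s.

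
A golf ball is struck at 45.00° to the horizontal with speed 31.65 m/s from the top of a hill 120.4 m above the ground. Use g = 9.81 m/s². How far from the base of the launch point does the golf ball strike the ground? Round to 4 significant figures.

173.1 m

Components: v_x = 31.65 cos 45.00° = 22.380 m/s, v_y = 31.65 sin 45.00° = 22.380 m/s.
Vertical: 0 = 120.4 + 22.380 t − ½(9.81) t² ⇒ 4.905 t² − 22.380 t − 120.4 = 0.
t = [22.380 + √(500.86 + 2362.2)] / 9.810 = 7.7357 s.
Horizontal: R = v_x · t = 22.380 × 7.7357 = 173.1 m.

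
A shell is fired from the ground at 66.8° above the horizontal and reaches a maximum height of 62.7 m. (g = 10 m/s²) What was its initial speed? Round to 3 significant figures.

38.5 m/s

At maximum height v_y = 0, so (v₀ sin θ)² = 2 g H.
v₀ sin 66.8° = √(2 × 10 × 62.7) = 35.41 m/s.
v₀ = 35.41 / sin 66.8° = 35.41 / 0.9191 = 38.5 m/s.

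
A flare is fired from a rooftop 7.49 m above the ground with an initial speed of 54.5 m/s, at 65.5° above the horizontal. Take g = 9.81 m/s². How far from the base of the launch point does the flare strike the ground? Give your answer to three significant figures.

232 m

Components: v_x = 54.5 cos 65.5° = 22.60 m/s, v_y = 54.5 sin 65.5° = 49.59 m/s.
Vertical: 0 = 7.49 + 49.59 t − ½(9.81) t² ⇒ 4.905 t² − 49.59 t − 7.49 = 0.
t = [49.59 + √(2459 + 147.0)] / 9.810 = 10.26 s.
Horizontal: R = v_x · t = 22.60 × 10.26 = 232 m.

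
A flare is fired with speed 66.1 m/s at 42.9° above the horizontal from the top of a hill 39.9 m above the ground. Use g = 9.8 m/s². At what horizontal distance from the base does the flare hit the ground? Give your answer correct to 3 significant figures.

484 m

Components: v_x = 66.1 cos 42.9° = 48.42 m/s, v_y = 66.1 sin 42.9° = 45.00 m/s.
Vertical: 0 = 39.9 + 45.00 t − ½(9.8) t² ⇒ 4.900 t² − 45.00 t − 39.9 = 0.
t = [45.00 + √(2025 + 782.0)] / 9.800 = 9.998 s.
Horizontal: R = v_x · t = 48.42 × 9.998 = 484 m.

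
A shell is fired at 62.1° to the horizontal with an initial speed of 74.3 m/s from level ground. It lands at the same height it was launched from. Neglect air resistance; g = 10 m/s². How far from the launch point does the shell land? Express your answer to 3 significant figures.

457 m

For level ground, R = v₀² sin(2θ) / g.
sin(2 × 62.1°) = sin 124.2° = 0.8271.
R = (74.3)² × 0.8271 / 10 = 457 m.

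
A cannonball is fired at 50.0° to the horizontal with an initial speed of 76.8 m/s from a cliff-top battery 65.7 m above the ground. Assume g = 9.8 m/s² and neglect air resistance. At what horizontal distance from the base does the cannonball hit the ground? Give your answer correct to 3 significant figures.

643 m

Components: v_x = 76.8 cos 50.0° = 49.37 m/s, v_y = 76.8 sin 50.0° = 58.83 m/s.
Vertical: 0 = 65.7 + 58.83 t − ½(9.8) t² ⇒ 4.900 t² − 58.83 t − 65.7 = 0.
t = [58.83 + √(3461 + 1288)] / 9.800 = 13.03 s.
Horizontal: R = v_x · t = 49.37 × 13.03 = 643 m.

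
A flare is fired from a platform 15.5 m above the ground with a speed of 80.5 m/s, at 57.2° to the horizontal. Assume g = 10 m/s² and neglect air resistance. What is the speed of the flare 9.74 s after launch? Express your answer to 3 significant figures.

52.8 m/s

v_x = 80.5 cos 57.2° = 43.61 m/s (constant).
v_y(t) = 80.5 sin 57.2° − g t = 67.67 − 10 × 9.74 = -29.73 m/s.
Speed = √(v_x² + v_y²) = √(1902 + 883.9) = 52.8 m/s.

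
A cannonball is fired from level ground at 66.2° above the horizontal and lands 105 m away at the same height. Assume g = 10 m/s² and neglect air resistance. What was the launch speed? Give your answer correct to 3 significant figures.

On level ground, R = v₀² sin(2θ) / g, so v₀ = √(R g / sin 2θ).
sin(2 × 66.2°) = 0.7385.
v₀ = √(105 × 10 / 0.7385) = √1422 = 37.7 m/s.

37.7 m/s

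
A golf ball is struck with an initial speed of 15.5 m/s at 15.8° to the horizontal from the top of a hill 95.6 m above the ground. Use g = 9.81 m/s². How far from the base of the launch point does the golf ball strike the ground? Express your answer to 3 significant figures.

72.6 m

Components: v_x = 15.5 cos 15.8° = 14.91 m/s, v_y = 15.5 sin 15.8° = 4.220 m/s.
Vertical: 0 = 95.6 + 4.220 t − ½(9.81) t² ⇒ 4.905 t² − 4.220 t − 95.6 = 0.
t = [4.220 + √(17.81 + 1876)] / 9.810 = 4.866 s.
Horizontal: R = v_x · t = 14.91 × 4.866 = 72.6 m.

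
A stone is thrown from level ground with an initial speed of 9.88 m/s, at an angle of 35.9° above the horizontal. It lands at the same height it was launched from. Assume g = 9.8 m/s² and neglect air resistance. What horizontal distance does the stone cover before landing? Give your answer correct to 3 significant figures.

Components: v_x = 9.88 cos 35.9° = 8.003 m/s, v_y = 9.88 sin 35.9° = 5.793 m/s.
Time of flight (same landing height): t = 2 v_y / g = 2 × 5.793 / 9.8 = 1.182 s.
Range: R = v_x · t = 8.003 × 1.182 = 9.46 m.

9.46 m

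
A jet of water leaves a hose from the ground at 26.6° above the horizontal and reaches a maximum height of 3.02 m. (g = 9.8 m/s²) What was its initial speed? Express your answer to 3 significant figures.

17.2 m/s

At maximum height v_y = 0, so (v₀ sin θ)² = 2 g H.
v₀ sin 26.6° = √(2 × 9.8 × 3.02) = 7.694 m/s.
v₀ = 7.694 / sin 26.6° = 7.694 / 0.4478 = 17.2 m/s.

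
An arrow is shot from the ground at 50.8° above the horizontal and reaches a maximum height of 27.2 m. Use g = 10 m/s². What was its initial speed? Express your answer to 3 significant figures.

30.1 m/s

At maximum height v_y = 0, so (v₀ sin θ)² = 2 g H.
v₀ sin 50.8° = √(2 × 10 × 27.2) = 23.32 m/s.
v₀ = 23.32 / sin 50.8° = 23.32 / 0.7749 = 30.1 m/s.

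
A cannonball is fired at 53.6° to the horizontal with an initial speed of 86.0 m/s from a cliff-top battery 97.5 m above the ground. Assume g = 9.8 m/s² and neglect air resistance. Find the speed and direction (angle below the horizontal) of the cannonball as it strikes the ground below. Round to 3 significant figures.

v_x = 86.0 cos 53.6° = 51.03 m/s (constant).
|v_y| at impact = √((69.22)² + 2×9.8×97.5) = 81.87 m/s.
Speed = √(51.03² + 81.87²) = 96.5 m/s; angle = arctan(81.87/51.03) = 58.1° below horizontal.

96.5 m/s at 58.1° below the horizontal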